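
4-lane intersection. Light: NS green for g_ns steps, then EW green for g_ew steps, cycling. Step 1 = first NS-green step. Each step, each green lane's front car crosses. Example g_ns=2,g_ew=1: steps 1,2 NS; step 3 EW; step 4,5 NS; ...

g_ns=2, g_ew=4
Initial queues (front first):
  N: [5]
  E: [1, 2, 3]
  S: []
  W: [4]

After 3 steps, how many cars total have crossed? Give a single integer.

Answer: 3

Derivation:
Step 1 [NS]: N:car5-GO,E:wait,S:empty,W:wait | queues: N=0 E=3 S=0 W=1
Step 2 [NS]: N:empty,E:wait,S:empty,W:wait | queues: N=0 E=3 S=0 W=1
Step 3 [EW]: N:wait,E:car1-GO,S:wait,W:car4-GO | queues: N=0 E=2 S=0 W=0
Cars crossed by step 3: 3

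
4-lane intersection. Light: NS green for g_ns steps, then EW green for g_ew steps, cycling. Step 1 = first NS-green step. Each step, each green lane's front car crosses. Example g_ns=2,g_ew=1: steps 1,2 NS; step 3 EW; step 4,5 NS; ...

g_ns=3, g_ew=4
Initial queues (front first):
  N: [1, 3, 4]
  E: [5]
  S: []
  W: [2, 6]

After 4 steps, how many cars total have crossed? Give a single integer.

Step 1 [NS]: N:car1-GO,E:wait,S:empty,W:wait | queues: N=2 E=1 S=0 W=2
Step 2 [NS]: N:car3-GO,E:wait,S:empty,W:wait | queues: N=1 E=1 S=0 W=2
Step 3 [NS]: N:car4-GO,E:wait,S:empty,W:wait | queues: N=0 E=1 S=0 W=2
Step 4 [EW]: N:wait,E:car5-GO,S:wait,W:car2-GO | queues: N=0 E=0 S=0 W=1
Cars crossed by step 4: 5

Answer: 5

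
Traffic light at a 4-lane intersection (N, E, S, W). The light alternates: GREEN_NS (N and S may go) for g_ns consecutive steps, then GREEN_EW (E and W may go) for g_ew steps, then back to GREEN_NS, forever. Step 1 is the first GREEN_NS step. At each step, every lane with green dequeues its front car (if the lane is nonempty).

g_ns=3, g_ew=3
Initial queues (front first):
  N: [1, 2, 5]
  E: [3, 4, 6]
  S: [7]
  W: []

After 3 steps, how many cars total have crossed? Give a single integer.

Answer: 4

Derivation:
Step 1 [NS]: N:car1-GO,E:wait,S:car7-GO,W:wait | queues: N=2 E=3 S=0 W=0
Step 2 [NS]: N:car2-GO,E:wait,S:empty,W:wait | queues: N=1 E=3 S=0 W=0
Step 3 [NS]: N:car5-GO,E:wait,S:empty,W:wait | queues: N=0 E=3 S=0 W=0
Cars crossed by step 3: 4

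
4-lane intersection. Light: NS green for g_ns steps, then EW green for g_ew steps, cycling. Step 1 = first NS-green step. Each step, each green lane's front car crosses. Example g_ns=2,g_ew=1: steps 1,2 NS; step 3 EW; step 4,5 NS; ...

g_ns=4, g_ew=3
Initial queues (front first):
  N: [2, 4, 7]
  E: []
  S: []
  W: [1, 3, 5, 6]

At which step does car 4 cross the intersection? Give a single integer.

Step 1 [NS]: N:car2-GO,E:wait,S:empty,W:wait | queues: N=2 E=0 S=0 W=4
Step 2 [NS]: N:car4-GO,E:wait,S:empty,W:wait | queues: N=1 E=0 S=0 W=4
Step 3 [NS]: N:car7-GO,E:wait,S:empty,W:wait | queues: N=0 E=0 S=0 W=4
Step 4 [NS]: N:empty,E:wait,S:empty,W:wait | queues: N=0 E=0 S=0 W=4
Step 5 [EW]: N:wait,E:empty,S:wait,W:car1-GO | queues: N=0 E=0 S=0 W=3
Step 6 [EW]: N:wait,E:empty,S:wait,W:car3-GO | queues: N=0 E=0 S=0 W=2
Step 7 [EW]: N:wait,E:empty,S:wait,W:car5-GO | queues: N=0 E=0 S=0 W=1
Step 8 [NS]: N:empty,E:wait,S:empty,W:wait | queues: N=0 E=0 S=0 W=1
Step 9 [NS]: N:empty,E:wait,S:empty,W:wait | queues: N=0 E=0 S=0 W=1
Step 10 [NS]: N:empty,E:wait,S:empty,W:wait | queues: N=0 E=0 S=0 W=1
Step 11 [NS]: N:empty,E:wait,S:empty,W:wait | queues: N=0 E=0 S=0 W=1
Step 12 [EW]: N:wait,E:empty,S:wait,W:car6-GO | queues: N=0 E=0 S=0 W=0
Car 4 crosses at step 2

2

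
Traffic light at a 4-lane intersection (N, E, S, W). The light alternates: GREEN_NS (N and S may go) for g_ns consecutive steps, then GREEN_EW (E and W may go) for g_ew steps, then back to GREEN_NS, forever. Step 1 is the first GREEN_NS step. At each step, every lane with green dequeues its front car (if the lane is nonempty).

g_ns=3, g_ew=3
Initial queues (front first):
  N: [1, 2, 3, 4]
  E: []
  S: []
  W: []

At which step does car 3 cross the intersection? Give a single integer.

Step 1 [NS]: N:car1-GO,E:wait,S:empty,W:wait | queues: N=3 E=0 S=0 W=0
Step 2 [NS]: N:car2-GO,E:wait,S:empty,W:wait | queues: N=2 E=0 S=0 W=0
Step 3 [NS]: N:car3-GO,E:wait,S:empty,W:wait | queues: N=1 E=0 S=0 W=0
Step 4 [EW]: N:wait,E:empty,S:wait,W:empty | queues: N=1 E=0 S=0 W=0
Step 5 [EW]: N:wait,E:empty,S:wait,W:empty | queues: N=1 E=0 S=0 W=0
Step 6 [EW]: N:wait,E:empty,S:wait,W:empty | queues: N=1 E=0 S=0 W=0
Step 7 [NS]: N:car4-GO,E:wait,S:empty,W:wait | queues: N=0 E=0 S=0 W=0
Car 3 crosses at step 3

3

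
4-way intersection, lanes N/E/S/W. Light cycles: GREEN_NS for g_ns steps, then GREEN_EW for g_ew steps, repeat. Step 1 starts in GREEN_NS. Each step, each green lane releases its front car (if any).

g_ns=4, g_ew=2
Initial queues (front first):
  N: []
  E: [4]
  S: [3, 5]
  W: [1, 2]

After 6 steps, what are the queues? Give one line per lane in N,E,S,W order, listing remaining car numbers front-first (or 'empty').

Step 1 [NS]: N:empty,E:wait,S:car3-GO,W:wait | queues: N=0 E=1 S=1 W=2
Step 2 [NS]: N:empty,E:wait,S:car5-GO,W:wait | queues: N=0 E=1 S=0 W=2
Step 3 [NS]: N:empty,E:wait,S:empty,W:wait | queues: N=0 E=1 S=0 W=2
Step 4 [NS]: N:empty,E:wait,S:empty,W:wait | queues: N=0 E=1 S=0 W=2
Step 5 [EW]: N:wait,E:car4-GO,S:wait,W:car1-GO | queues: N=0 E=0 S=0 W=1
Step 6 [EW]: N:wait,E:empty,S:wait,W:car2-GO | queues: N=0 E=0 S=0 W=0

N: empty
E: empty
S: empty
W: empty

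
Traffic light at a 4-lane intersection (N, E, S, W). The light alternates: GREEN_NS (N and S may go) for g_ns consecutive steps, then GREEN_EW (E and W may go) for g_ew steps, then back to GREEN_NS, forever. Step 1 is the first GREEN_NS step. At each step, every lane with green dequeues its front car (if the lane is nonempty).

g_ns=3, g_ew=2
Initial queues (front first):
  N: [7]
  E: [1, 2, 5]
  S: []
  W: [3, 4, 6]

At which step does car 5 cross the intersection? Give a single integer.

Step 1 [NS]: N:car7-GO,E:wait,S:empty,W:wait | queues: N=0 E=3 S=0 W=3
Step 2 [NS]: N:empty,E:wait,S:empty,W:wait | queues: N=0 E=3 S=0 W=3
Step 3 [NS]: N:empty,E:wait,S:empty,W:wait | queues: N=0 E=3 S=0 W=3
Step 4 [EW]: N:wait,E:car1-GO,S:wait,W:car3-GO | queues: N=0 E=2 S=0 W=2
Step 5 [EW]: N:wait,E:car2-GO,S:wait,W:car4-GO | queues: N=0 E=1 S=0 W=1
Step 6 [NS]: N:empty,E:wait,S:empty,W:wait | queues: N=0 E=1 S=0 W=1
Step 7 [NS]: N:empty,E:wait,S:empty,W:wait | queues: N=0 E=1 S=0 W=1
Step 8 [NS]: N:empty,E:wait,S:empty,W:wait | queues: N=0 E=1 S=0 W=1
Step 9 [EW]: N:wait,E:car5-GO,S:wait,W:car6-GO | queues: N=0 E=0 S=0 W=0
Car 5 crosses at step 9

9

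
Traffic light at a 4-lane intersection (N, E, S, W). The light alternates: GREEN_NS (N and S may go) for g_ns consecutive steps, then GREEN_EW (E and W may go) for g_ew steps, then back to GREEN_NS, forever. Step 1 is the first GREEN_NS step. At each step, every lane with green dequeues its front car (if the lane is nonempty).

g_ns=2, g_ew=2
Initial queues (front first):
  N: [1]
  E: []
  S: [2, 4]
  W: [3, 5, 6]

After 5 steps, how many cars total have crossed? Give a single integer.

Answer: 5

Derivation:
Step 1 [NS]: N:car1-GO,E:wait,S:car2-GO,W:wait | queues: N=0 E=0 S=1 W=3
Step 2 [NS]: N:empty,E:wait,S:car4-GO,W:wait | queues: N=0 E=0 S=0 W=3
Step 3 [EW]: N:wait,E:empty,S:wait,W:car3-GO | queues: N=0 E=0 S=0 W=2
Step 4 [EW]: N:wait,E:empty,S:wait,W:car5-GO | queues: N=0 E=0 S=0 W=1
Step 5 [NS]: N:empty,E:wait,S:empty,W:wait | queues: N=0 E=0 S=0 W=1
Cars crossed by step 5: 5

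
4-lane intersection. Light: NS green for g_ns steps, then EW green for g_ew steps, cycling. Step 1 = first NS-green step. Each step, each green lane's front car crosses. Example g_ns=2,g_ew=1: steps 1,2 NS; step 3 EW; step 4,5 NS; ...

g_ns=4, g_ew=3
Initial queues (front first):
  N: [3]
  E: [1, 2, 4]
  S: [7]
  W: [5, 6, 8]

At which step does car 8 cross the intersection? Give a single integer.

Step 1 [NS]: N:car3-GO,E:wait,S:car7-GO,W:wait | queues: N=0 E=3 S=0 W=3
Step 2 [NS]: N:empty,E:wait,S:empty,W:wait | queues: N=0 E=3 S=0 W=3
Step 3 [NS]: N:empty,E:wait,S:empty,W:wait | queues: N=0 E=3 S=0 W=3
Step 4 [NS]: N:empty,E:wait,S:empty,W:wait | queues: N=0 E=3 S=0 W=3
Step 5 [EW]: N:wait,E:car1-GO,S:wait,W:car5-GO | queues: N=0 E=2 S=0 W=2
Step 6 [EW]: N:wait,E:car2-GO,S:wait,W:car6-GO | queues: N=0 E=1 S=0 W=1
Step 7 [EW]: N:wait,E:car4-GO,S:wait,W:car8-GO | queues: N=0 E=0 S=0 W=0
Car 8 crosses at step 7

7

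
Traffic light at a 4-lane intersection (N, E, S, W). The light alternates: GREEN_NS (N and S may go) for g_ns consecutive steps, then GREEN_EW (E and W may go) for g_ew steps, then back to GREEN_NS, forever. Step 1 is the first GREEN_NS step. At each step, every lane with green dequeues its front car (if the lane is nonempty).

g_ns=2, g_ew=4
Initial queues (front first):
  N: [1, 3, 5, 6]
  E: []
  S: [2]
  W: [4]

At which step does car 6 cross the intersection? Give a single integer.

Step 1 [NS]: N:car1-GO,E:wait,S:car2-GO,W:wait | queues: N=3 E=0 S=0 W=1
Step 2 [NS]: N:car3-GO,E:wait,S:empty,W:wait | queues: N=2 E=0 S=0 W=1
Step 3 [EW]: N:wait,E:empty,S:wait,W:car4-GO | queues: N=2 E=0 S=0 W=0
Step 4 [EW]: N:wait,E:empty,S:wait,W:empty | queues: N=2 E=0 S=0 W=0
Step 5 [EW]: N:wait,E:empty,S:wait,W:empty | queues: N=2 E=0 S=0 W=0
Step 6 [EW]: N:wait,E:empty,S:wait,W:empty | queues: N=2 E=0 S=0 W=0
Step 7 [NS]: N:car5-GO,E:wait,S:empty,W:wait | queues: N=1 E=0 S=0 W=0
Step 8 [NS]: N:car6-GO,E:wait,S:empty,W:wait | queues: N=0 E=0 S=0 W=0
Car 6 crosses at step 8

8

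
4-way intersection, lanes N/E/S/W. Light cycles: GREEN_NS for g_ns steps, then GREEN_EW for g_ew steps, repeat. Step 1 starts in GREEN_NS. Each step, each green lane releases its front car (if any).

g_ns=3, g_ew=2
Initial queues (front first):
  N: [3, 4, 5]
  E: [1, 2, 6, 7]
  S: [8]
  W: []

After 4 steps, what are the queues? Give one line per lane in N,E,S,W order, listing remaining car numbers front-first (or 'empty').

Step 1 [NS]: N:car3-GO,E:wait,S:car8-GO,W:wait | queues: N=2 E=4 S=0 W=0
Step 2 [NS]: N:car4-GO,E:wait,S:empty,W:wait | queues: N=1 E=4 S=0 W=0
Step 3 [NS]: N:car5-GO,E:wait,S:empty,W:wait | queues: N=0 E=4 S=0 W=0
Step 4 [EW]: N:wait,E:car1-GO,S:wait,W:empty | queues: N=0 E=3 S=0 W=0

N: empty
E: 2 6 7
S: empty
W: empty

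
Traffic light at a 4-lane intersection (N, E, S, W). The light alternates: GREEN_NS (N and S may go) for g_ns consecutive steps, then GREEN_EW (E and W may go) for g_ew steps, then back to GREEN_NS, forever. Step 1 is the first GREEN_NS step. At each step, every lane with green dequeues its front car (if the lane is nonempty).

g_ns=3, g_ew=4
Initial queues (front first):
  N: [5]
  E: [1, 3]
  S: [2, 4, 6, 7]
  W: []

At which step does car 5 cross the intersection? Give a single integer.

Step 1 [NS]: N:car5-GO,E:wait,S:car2-GO,W:wait | queues: N=0 E=2 S=3 W=0
Step 2 [NS]: N:empty,E:wait,S:car4-GO,W:wait | queues: N=0 E=2 S=2 W=0
Step 3 [NS]: N:empty,E:wait,S:car6-GO,W:wait | queues: N=0 E=2 S=1 W=0
Step 4 [EW]: N:wait,E:car1-GO,S:wait,W:empty | queues: N=0 E=1 S=1 W=0
Step 5 [EW]: N:wait,E:car3-GO,S:wait,W:empty | queues: N=0 E=0 S=1 W=0
Step 6 [EW]: N:wait,E:empty,S:wait,W:empty | queues: N=0 E=0 S=1 W=0
Step 7 [EW]: N:wait,E:empty,S:wait,W:empty | queues: N=0 E=0 S=1 W=0
Step 8 [NS]: N:empty,E:wait,S:car7-GO,W:wait | queues: N=0 E=0 S=0 W=0
Car 5 crosses at step 1

1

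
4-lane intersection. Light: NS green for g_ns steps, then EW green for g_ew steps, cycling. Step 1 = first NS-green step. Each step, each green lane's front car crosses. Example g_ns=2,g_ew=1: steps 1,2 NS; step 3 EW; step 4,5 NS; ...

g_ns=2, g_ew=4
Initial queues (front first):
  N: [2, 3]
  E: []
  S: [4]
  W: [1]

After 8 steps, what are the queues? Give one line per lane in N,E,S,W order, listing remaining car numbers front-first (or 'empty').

Step 1 [NS]: N:car2-GO,E:wait,S:car4-GO,W:wait | queues: N=1 E=0 S=0 W=1
Step 2 [NS]: N:car3-GO,E:wait,S:empty,W:wait | queues: N=0 E=0 S=0 W=1
Step 3 [EW]: N:wait,E:empty,S:wait,W:car1-GO | queues: N=0 E=0 S=0 W=0

N: empty
E: empty
S: empty
W: empty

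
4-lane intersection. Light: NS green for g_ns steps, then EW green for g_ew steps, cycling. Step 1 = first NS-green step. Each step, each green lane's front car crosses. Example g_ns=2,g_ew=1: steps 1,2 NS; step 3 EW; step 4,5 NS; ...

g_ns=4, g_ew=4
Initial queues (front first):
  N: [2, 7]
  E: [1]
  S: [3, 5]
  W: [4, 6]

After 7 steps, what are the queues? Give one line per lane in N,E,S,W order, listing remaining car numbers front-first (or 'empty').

Step 1 [NS]: N:car2-GO,E:wait,S:car3-GO,W:wait | queues: N=1 E=1 S=1 W=2
Step 2 [NS]: N:car7-GO,E:wait,S:car5-GO,W:wait | queues: N=0 E=1 S=0 W=2
Step 3 [NS]: N:empty,E:wait,S:empty,W:wait | queues: N=0 E=1 S=0 W=2
Step 4 [NS]: N:empty,E:wait,S:empty,W:wait | queues: N=0 E=1 S=0 W=2
Step 5 [EW]: N:wait,E:car1-GO,S:wait,W:car4-GO | queues: N=0 E=0 S=0 W=1
Step 6 [EW]: N:wait,E:empty,S:wait,W:car6-GO | queues: N=0 E=0 S=0 W=0

N: empty
E: empty
S: empty
W: empty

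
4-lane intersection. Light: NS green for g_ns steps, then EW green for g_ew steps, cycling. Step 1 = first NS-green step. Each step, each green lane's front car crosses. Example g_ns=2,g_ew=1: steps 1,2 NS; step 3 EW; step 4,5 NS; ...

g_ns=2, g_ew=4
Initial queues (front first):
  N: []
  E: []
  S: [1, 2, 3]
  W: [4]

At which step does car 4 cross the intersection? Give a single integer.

Step 1 [NS]: N:empty,E:wait,S:car1-GO,W:wait | queues: N=0 E=0 S=2 W=1
Step 2 [NS]: N:empty,E:wait,S:car2-GO,W:wait | queues: N=0 E=0 S=1 W=1
Step 3 [EW]: N:wait,E:empty,S:wait,W:car4-GO | queues: N=0 E=0 S=1 W=0
Step 4 [EW]: N:wait,E:empty,S:wait,W:empty | queues: N=0 E=0 S=1 W=0
Step 5 [EW]: N:wait,E:empty,S:wait,W:empty | queues: N=0 E=0 S=1 W=0
Step 6 [EW]: N:wait,E:empty,S:wait,W:empty | queues: N=0 E=0 S=1 W=0
Step 7 [NS]: N:empty,E:wait,S:car3-GO,W:wait | queues: N=0 E=0 S=0 W=0
Car 4 crosses at step 3

3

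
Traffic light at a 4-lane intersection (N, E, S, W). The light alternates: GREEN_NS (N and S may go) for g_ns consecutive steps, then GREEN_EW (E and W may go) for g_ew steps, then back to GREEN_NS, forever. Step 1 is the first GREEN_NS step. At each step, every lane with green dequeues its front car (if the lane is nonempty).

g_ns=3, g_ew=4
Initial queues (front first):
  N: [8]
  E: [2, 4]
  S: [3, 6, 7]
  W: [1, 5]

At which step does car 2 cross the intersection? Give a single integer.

Step 1 [NS]: N:car8-GO,E:wait,S:car3-GO,W:wait | queues: N=0 E=2 S=2 W=2
Step 2 [NS]: N:empty,E:wait,S:car6-GO,W:wait | queues: N=0 E=2 S=1 W=2
Step 3 [NS]: N:empty,E:wait,S:car7-GO,W:wait | queues: N=0 E=2 S=0 W=2
Step 4 [EW]: N:wait,E:car2-GO,S:wait,W:car1-GO | queues: N=0 E=1 S=0 W=1
Step 5 [EW]: N:wait,E:car4-GO,S:wait,W:car5-GO | queues: N=0 E=0 S=0 W=0
Car 2 crosses at step 4

4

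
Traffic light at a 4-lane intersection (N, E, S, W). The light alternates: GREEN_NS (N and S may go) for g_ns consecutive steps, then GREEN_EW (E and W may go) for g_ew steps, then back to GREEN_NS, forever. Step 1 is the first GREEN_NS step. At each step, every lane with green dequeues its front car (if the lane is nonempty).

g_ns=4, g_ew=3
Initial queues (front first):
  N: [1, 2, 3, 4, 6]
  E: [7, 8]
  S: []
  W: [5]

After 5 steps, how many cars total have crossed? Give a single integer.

Answer: 6

Derivation:
Step 1 [NS]: N:car1-GO,E:wait,S:empty,W:wait | queues: N=4 E=2 S=0 W=1
Step 2 [NS]: N:car2-GO,E:wait,S:empty,W:wait | queues: N=3 E=2 S=0 W=1
Step 3 [NS]: N:car3-GO,E:wait,S:empty,W:wait | queues: N=2 E=2 S=0 W=1
Step 4 [NS]: N:car4-GO,E:wait,S:empty,W:wait | queues: N=1 E=2 S=0 W=1
Step 5 [EW]: N:wait,E:car7-GO,S:wait,W:car5-GO | queues: N=1 E=1 S=0 W=0
Cars crossed by step 5: 6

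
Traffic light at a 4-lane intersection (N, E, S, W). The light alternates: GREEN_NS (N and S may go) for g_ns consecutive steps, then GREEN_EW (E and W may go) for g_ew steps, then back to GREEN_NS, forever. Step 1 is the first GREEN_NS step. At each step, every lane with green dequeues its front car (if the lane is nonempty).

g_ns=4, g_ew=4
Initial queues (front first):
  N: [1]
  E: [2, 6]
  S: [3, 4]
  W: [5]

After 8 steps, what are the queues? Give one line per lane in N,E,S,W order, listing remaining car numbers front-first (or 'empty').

Step 1 [NS]: N:car1-GO,E:wait,S:car3-GO,W:wait | queues: N=0 E=2 S=1 W=1
Step 2 [NS]: N:empty,E:wait,S:car4-GO,W:wait | queues: N=0 E=2 S=0 W=1
Step 3 [NS]: N:empty,E:wait,S:empty,W:wait | queues: N=0 E=2 S=0 W=1
Step 4 [NS]: N:empty,E:wait,S:empty,W:wait | queues: N=0 E=2 S=0 W=1
Step 5 [EW]: N:wait,E:car2-GO,S:wait,W:car5-GO | queues: N=0 E=1 S=0 W=0
Step 6 [EW]: N:wait,E:car6-GO,S:wait,W:empty | queues: N=0 E=0 S=0 W=0

N: empty
E: empty
S: empty
W: empty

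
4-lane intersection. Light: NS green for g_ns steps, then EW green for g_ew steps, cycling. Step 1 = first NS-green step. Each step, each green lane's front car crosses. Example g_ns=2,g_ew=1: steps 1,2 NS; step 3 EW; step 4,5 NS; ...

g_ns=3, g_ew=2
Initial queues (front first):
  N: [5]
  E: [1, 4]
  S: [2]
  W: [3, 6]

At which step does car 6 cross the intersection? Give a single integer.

Step 1 [NS]: N:car5-GO,E:wait,S:car2-GO,W:wait | queues: N=0 E=2 S=0 W=2
Step 2 [NS]: N:empty,E:wait,S:empty,W:wait | queues: N=0 E=2 S=0 W=2
Step 3 [NS]: N:empty,E:wait,S:empty,W:wait | queues: N=0 E=2 S=0 W=2
Step 4 [EW]: N:wait,E:car1-GO,S:wait,W:car3-GO | queues: N=0 E=1 S=0 W=1
Step 5 [EW]: N:wait,E:car4-GO,S:wait,W:car6-GO | queues: N=0 E=0 S=0 W=0
Car 6 crosses at step 5

5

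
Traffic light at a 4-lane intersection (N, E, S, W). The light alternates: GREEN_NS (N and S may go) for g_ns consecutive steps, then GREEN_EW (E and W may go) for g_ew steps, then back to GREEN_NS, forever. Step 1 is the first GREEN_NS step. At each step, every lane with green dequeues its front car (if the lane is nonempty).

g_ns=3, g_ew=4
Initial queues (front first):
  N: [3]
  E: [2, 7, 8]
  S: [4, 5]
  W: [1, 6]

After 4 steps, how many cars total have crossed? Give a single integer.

Answer: 5

Derivation:
Step 1 [NS]: N:car3-GO,E:wait,S:car4-GO,W:wait | queues: N=0 E=3 S=1 W=2
Step 2 [NS]: N:empty,E:wait,S:car5-GO,W:wait | queues: N=0 E=3 S=0 W=2
Step 3 [NS]: N:empty,E:wait,S:empty,W:wait | queues: N=0 E=3 S=0 W=2
Step 4 [EW]: N:wait,E:car2-GO,S:wait,W:car1-GO | queues: N=0 E=2 S=0 W=1
Cars crossed by step 4: 5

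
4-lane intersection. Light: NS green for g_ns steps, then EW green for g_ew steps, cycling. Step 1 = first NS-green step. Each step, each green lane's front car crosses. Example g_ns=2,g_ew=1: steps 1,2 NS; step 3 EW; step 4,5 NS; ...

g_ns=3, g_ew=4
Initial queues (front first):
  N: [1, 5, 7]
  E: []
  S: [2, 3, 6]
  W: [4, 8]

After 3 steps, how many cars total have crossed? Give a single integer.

Step 1 [NS]: N:car1-GO,E:wait,S:car2-GO,W:wait | queues: N=2 E=0 S=2 W=2
Step 2 [NS]: N:car5-GO,E:wait,S:car3-GO,W:wait | queues: N=1 E=0 S=1 W=2
Step 3 [NS]: N:car7-GO,E:wait,S:car6-GO,W:wait | queues: N=0 E=0 S=0 W=2
Cars crossed by step 3: 6

Answer: 6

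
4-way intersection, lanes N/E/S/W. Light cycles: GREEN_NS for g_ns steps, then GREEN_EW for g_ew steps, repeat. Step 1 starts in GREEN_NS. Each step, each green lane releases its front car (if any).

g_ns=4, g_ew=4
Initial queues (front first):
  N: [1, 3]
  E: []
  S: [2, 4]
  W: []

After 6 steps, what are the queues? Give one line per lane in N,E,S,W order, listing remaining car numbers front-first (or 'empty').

Step 1 [NS]: N:car1-GO,E:wait,S:car2-GO,W:wait | queues: N=1 E=0 S=1 W=0
Step 2 [NS]: N:car3-GO,E:wait,S:car4-GO,W:wait | queues: N=0 E=0 S=0 W=0

N: empty
E: empty
S: empty
W: empty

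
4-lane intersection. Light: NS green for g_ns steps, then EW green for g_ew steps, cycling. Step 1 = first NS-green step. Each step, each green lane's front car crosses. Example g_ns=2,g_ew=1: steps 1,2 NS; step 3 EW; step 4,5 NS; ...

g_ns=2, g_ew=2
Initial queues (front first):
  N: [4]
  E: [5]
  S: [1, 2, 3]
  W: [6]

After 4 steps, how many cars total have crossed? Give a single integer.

Step 1 [NS]: N:car4-GO,E:wait,S:car1-GO,W:wait | queues: N=0 E=1 S=2 W=1
Step 2 [NS]: N:empty,E:wait,S:car2-GO,W:wait | queues: N=0 E=1 S=1 W=1
Step 3 [EW]: N:wait,E:car5-GO,S:wait,W:car6-GO | queues: N=0 E=0 S=1 W=0
Step 4 [EW]: N:wait,E:empty,S:wait,W:empty | queues: N=0 E=0 S=1 W=0
Cars crossed by step 4: 5

Answer: 5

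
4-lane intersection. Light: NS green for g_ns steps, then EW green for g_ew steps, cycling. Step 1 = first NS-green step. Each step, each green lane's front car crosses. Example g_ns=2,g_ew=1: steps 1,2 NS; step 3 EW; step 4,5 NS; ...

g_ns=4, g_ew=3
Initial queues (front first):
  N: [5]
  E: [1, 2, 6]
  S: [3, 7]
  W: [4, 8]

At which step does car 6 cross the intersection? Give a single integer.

Step 1 [NS]: N:car5-GO,E:wait,S:car3-GO,W:wait | queues: N=0 E=3 S=1 W=2
Step 2 [NS]: N:empty,E:wait,S:car7-GO,W:wait | queues: N=0 E=3 S=0 W=2
Step 3 [NS]: N:empty,E:wait,S:empty,W:wait | queues: N=0 E=3 S=0 W=2
Step 4 [NS]: N:empty,E:wait,S:empty,W:wait | queues: N=0 E=3 S=0 W=2
Step 5 [EW]: N:wait,E:car1-GO,S:wait,W:car4-GO | queues: N=0 E=2 S=0 W=1
Step 6 [EW]: N:wait,E:car2-GO,S:wait,W:car8-GO | queues: N=0 E=1 S=0 W=0
Step 7 [EW]: N:wait,E:car6-GO,S:wait,W:empty | queues: N=0 E=0 S=0 W=0
Car 6 crosses at step 7

7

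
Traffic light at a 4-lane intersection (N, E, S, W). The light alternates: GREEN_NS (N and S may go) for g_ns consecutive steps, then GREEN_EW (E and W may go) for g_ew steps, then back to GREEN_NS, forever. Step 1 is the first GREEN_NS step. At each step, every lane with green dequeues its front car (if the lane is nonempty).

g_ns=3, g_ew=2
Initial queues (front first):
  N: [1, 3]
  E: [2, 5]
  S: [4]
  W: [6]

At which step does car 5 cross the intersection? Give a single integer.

Step 1 [NS]: N:car1-GO,E:wait,S:car4-GO,W:wait | queues: N=1 E=2 S=0 W=1
Step 2 [NS]: N:car3-GO,E:wait,S:empty,W:wait | queues: N=0 E=2 S=0 W=1
Step 3 [NS]: N:empty,E:wait,S:empty,W:wait | queues: N=0 E=2 S=0 W=1
Step 4 [EW]: N:wait,E:car2-GO,S:wait,W:car6-GO | queues: N=0 E=1 S=0 W=0
Step 5 [EW]: N:wait,E:car5-GO,S:wait,W:empty | queues: N=0 E=0 S=0 W=0
Car 5 crosses at step 5

5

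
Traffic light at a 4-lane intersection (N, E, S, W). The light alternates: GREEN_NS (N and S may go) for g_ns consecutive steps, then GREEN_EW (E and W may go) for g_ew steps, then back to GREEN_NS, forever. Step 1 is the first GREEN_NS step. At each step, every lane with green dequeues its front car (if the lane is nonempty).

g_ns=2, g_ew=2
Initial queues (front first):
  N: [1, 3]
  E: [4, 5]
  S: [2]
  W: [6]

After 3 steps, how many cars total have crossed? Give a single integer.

Step 1 [NS]: N:car1-GO,E:wait,S:car2-GO,W:wait | queues: N=1 E=2 S=0 W=1
Step 2 [NS]: N:car3-GO,E:wait,S:empty,W:wait | queues: N=0 E=2 S=0 W=1
Step 3 [EW]: N:wait,E:car4-GO,S:wait,W:car6-GO | queues: N=0 E=1 S=0 W=0
Cars crossed by step 3: 5

Answer: 5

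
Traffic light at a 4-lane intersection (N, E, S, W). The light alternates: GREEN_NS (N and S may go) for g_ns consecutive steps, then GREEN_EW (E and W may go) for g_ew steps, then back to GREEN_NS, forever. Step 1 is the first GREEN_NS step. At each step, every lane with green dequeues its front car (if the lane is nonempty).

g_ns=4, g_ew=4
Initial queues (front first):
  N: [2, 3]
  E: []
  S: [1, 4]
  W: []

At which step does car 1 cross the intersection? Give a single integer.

Step 1 [NS]: N:car2-GO,E:wait,S:car1-GO,W:wait | queues: N=1 E=0 S=1 W=0
Step 2 [NS]: N:car3-GO,E:wait,S:car4-GO,W:wait | queues: N=0 E=0 S=0 W=0
Car 1 crosses at step 1

1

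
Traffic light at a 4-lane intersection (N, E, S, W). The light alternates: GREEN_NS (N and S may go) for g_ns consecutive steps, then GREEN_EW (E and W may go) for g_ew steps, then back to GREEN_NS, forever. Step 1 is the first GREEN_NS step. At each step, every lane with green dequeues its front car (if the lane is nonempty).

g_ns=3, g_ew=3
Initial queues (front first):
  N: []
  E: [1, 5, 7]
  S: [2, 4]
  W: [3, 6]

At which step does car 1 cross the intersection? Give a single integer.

Step 1 [NS]: N:empty,E:wait,S:car2-GO,W:wait | queues: N=0 E=3 S=1 W=2
Step 2 [NS]: N:empty,E:wait,S:car4-GO,W:wait | queues: N=0 E=3 S=0 W=2
Step 3 [NS]: N:empty,E:wait,S:empty,W:wait | queues: N=0 E=3 S=0 W=2
Step 4 [EW]: N:wait,E:car1-GO,S:wait,W:car3-GO | queues: N=0 E=2 S=0 W=1
Step 5 [EW]: N:wait,E:car5-GO,S:wait,W:car6-GO | queues: N=0 E=1 S=0 W=0
Step 6 [EW]: N:wait,E:car7-GO,S:wait,W:empty | queues: N=0 E=0 S=0 W=0
Car 1 crosses at step 4

4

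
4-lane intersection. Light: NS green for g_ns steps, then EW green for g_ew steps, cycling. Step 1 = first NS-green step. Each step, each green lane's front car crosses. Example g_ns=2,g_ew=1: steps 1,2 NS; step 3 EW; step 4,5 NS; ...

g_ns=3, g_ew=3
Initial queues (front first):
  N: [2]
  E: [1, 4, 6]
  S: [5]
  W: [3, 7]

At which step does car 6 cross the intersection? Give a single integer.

Step 1 [NS]: N:car2-GO,E:wait,S:car5-GO,W:wait | queues: N=0 E=3 S=0 W=2
Step 2 [NS]: N:empty,E:wait,S:empty,W:wait | queues: N=0 E=3 S=0 W=2
Step 3 [NS]: N:empty,E:wait,S:empty,W:wait | queues: N=0 E=3 S=0 W=2
Step 4 [EW]: N:wait,E:car1-GO,S:wait,W:car3-GO | queues: N=0 E=2 S=0 W=1
Step 5 [EW]: N:wait,E:car4-GO,S:wait,W:car7-GO | queues: N=0 E=1 S=0 W=0
Step 6 [EW]: N:wait,E:car6-GO,S:wait,W:empty | queues: N=0 E=0 S=0 W=0
Car 6 crosses at step 6

6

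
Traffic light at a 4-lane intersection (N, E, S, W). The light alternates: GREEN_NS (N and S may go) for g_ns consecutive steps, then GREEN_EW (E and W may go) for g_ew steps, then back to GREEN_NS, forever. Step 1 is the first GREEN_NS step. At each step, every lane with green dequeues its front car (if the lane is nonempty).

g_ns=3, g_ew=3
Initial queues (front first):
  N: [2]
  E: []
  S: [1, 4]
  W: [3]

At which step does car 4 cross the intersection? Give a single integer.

Step 1 [NS]: N:car2-GO,E:wait,S:car1-GO,W:wait | queues: N=0 E=0 S=1 W=1
Step 2 [NS]: N:empty,E:wait,S:car4-GO,W:wait | queues: N=0 E=0 S=0 W=1
Step 3 [NS]: N:empty,E:wait,S:empty,W:wait | queues: N=0 E=0 S=0 W=1
Step 4 [EW]: N:wait,E:empty,S:wait,W:car3-GO | queues: N=0 E=0 S=0 W=0
Car 4 crosses at step 2

2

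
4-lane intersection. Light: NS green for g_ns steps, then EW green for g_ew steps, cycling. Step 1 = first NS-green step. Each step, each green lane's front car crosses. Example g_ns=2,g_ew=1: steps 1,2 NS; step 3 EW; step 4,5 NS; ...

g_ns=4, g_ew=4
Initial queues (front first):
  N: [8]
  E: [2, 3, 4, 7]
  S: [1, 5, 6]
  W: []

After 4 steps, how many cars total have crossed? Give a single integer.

Step 1 [NS]: N:car8-GO,E:wait,S:car1-GO,W:wait | queues: N=0 E=4 S=2 W=0
Step 2 [NS]: N:empty,E:wait,S:car5-GO,W:wait | queues: N=0 E=4 S=1 W=0
Step 3 [NS]: N:empty,E:wait,S:car6-GO,W:wait | queues: N=0 E=4 S=0 W=0
Step 4 [NS]: N:empty,E:wait,S:empty,W:wait | queues: N=0 E=4 S=0 W=0
Cars crossed by step 4: 4

Answer: 4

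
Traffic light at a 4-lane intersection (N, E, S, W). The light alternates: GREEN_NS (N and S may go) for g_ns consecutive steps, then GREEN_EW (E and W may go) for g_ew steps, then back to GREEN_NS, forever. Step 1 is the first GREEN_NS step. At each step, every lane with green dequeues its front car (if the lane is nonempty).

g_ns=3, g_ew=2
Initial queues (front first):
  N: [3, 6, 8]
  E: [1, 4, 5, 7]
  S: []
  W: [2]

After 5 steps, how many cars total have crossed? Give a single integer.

Step 1 [NS]: N:car3-GO,E:wait,S:empty,W:wait | queues: N=2 E=4 S=0 W=1
Step 2 [NS]: N:car6-GO,E:wait,S:empty,W:wait | queues: N=1 E=4 S=0 W=1
Step 3 [NS]: N:car8-GO,E:wait,S:empty,W:wait | queues: N=0 E=4 S=0 W=1
Step 4 [EW]: N:wait,E:car1-GO,S:wait,W:car2-GO | queues: N=0 E=3 S=0 W=0
Step 5 [EW]: N:wait,E:car4-GO,S:wait,W:empty | queues: N=0 E=2 S=0 W=0
Cars crossed by step 5: 6

Answer: 6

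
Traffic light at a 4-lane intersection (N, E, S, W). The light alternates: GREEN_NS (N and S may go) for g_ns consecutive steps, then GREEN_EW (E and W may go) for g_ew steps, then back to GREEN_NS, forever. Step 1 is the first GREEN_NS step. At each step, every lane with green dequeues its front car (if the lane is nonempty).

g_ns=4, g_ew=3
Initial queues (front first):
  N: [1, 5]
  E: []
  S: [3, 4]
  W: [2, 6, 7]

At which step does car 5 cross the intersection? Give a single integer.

Step 1 [NS]: N:car1-GO,E:wait,S:car3-GO,W:wait | queues: N=1 E=0 S=1 W=3
Step 2 [NS]: N:car5-GO,E:wait,S:car4-GO,W:wait | queues: N=0 E=0 S=0 W=3
Step 3 [NS]: N:empty,E:wait,S:empty,W:wait | queues: N=0 E=0 S=0 W=3
Step 4 [NS]: N:empty,E:wait,S:empty,W:wait | queues: N=0 E=0 S=0 W=3
Step 5 [EW]: N:wait,E:empty,S:wait,W:car2-GO | queues: N=0 E=0 S=0 W=2
Step 6 [EW]: N:wait,E:empty,S:wait,W:car6-GO | queues: N=0 E=0 S=0 W=1
Step 7 [EW]: N:wait,E:empty,S:wait,W:car7-GO | queues: N=0 E=0 S=0 W=0
Car 5 crosses at step 2

2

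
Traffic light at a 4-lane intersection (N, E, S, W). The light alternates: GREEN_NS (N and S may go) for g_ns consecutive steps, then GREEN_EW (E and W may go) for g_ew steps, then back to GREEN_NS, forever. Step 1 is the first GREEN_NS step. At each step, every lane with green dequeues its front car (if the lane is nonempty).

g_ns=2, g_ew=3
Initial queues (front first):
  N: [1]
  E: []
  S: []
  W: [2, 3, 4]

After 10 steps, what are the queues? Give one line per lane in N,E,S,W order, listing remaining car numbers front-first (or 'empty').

Step 1 [NS]: N:car1-GO,E:wait,S:empty,W:wait | queues: N=0 E=0 S=0 W=3
Step 2 [NS]: N:empty,E:wait,S:empty,W:wait | queues: N=0 E=0 S=0 W=3
Step 3 [EW]: N:wait,E:empty,S:wait,W:car2-GO | queues: N=0 E=0 S=0 W=2
Step 4 [EW]: N:wait,E:empty,S:wait,W:car3-GO | queues: N=0 E=0 S=0 W=1
Step 5 [EW]: N:wait,E:empty,S:wait,W:car4-GO | queues: N=0 E=0 S=0 W=0

N: empty
E: empty
S: empty
W: empty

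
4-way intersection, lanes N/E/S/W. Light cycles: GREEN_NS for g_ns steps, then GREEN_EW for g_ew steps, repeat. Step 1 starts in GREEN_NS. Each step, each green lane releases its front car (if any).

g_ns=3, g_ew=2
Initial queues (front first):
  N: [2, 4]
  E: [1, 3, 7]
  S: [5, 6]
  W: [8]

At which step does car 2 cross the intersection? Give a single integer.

Step 1 [NS]: N:car2-GO,E:wait,S:car5-GO,W:wait | queues: N=1 E=3 S=1 W=1
Step 2 [NS]: N:car4-GO,E:wait,S:car6-GO,W:wait | queues: N=0 E=3 S=0 W=1
Step 3 [NS]: N:empty,E:wait,S:empty,W:wait | queues: N=0 E=3 S=0 W=1
Step 4 [EW]: N:wait,E:car1-GO,S:wait,W:car8-GO | queues: N=0 E=2 S=0 W=0
Step 5 [EW]: N:wait,E:car3-GO,S:wait,W:empty | queues: N=0 E=1 S=0 W=0
Step 6 [NS]: N:empty,E:wait,S:empty,W:wait | queues: N=0 E=1 S=0 W=0
Step 7 [NS]: N:empty,E:wait,S:empty,W:wait | queues: N=0 E=1 S=0 W=0
Step 8 [NS]: N:empty,E:wait,S:empty,W:wait | queues: N=0 E=1 S=0 W=0
Step 9 [EW]: N:wait,E:car7-GO,S:wait,W:empty | queues: N=0 E=0 S=0 W=0
Car 2 crosses at step 1

1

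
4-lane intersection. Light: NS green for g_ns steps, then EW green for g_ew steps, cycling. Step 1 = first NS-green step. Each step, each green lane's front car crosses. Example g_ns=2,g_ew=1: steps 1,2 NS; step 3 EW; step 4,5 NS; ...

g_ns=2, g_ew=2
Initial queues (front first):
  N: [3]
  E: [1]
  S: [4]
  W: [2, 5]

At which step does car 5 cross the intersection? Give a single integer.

Step 1 [NS]: N:car3-GO,E:wait,S:car4-GO,W:wait | queues: N=0 E=1 S=0 W=2
Step 2 [NS]: N:empty,E:wait,S:empty,W:wait | queues: N=0 E=1 S=0 W=2
Step 3 [EW]: N:wait,E:car1-GO,S:wait,W:car2-GO | queues: N=0 E=0 S=0 W=1
Step 4 [EW]: N:wait,E:empty,S:wait,W:car5-GO | queues: N=0 E=0 S=0 W=0
Car 5 crosses at step 4

4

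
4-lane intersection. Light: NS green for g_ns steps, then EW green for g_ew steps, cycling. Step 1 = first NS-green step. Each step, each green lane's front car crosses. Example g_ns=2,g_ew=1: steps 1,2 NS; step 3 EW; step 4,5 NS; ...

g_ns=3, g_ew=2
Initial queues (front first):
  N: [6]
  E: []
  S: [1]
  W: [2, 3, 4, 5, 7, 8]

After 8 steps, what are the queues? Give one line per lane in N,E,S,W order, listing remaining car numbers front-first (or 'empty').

Step 1 [NS]: N:car6-GO,E:wait,S:car1-GO,W:wait | queues: N=0 E=0 S=0 W=6
Step 2 [NS]: N:empty,E:wait,S:empty,W:wait | queues: N=0 E=0 S=0 W=6
Step 3 [NS]: N:empty,E:wait,S:empty,W:wait | queues: N=0 E=0 S=0 W=6
Step 4 [EW]: N:wait,E:empty,S:wait,W:car2-GO | queues: N=0 E=0 S=0 W=5
Step 5 [EW]: N:wait,E:empty,S:wait,W:car3-GO | queues: N=0 E=0 S=0 W=4
Step 6 [NS]: N:empty,E:wait,S:empty,W:wait | queues: N=0 E=0 S=0 W=4
Step 7 [NS]: N:empty,E:wait,S:empty,W:wait | queues: N=0 E=0 S=0 W=4
Step 8 [NS]: N:empty,E:wait,S:empty,W:wait | queues: N=0 E=0 S=0 W=4

N: empty
E: empty
S: empty
W: 4 5 7 8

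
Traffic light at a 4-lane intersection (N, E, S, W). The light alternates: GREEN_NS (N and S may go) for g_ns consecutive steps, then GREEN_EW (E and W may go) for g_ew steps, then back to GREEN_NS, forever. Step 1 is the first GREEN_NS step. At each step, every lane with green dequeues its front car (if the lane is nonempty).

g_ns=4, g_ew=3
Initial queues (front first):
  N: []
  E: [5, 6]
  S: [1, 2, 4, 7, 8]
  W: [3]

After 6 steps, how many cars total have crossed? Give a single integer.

Step 1 [NS]: N:empty,E:wait,S:car1-GO,W:wait | queues: N=0 E=2 S=4 W=1
Step 2 [NS]: N:empty,E:wait,S:car2-GO,W:wait | queues: N=0 E=2 S=3 W=1
Step 3 [NS]: N:empty,E:wait,S:car4-GO,W:wait | queues: N=0 E=2 S=2 W=1
Step 4 [NS]: N:empty,E:wait,S:car7-GO,W:wait | queues: N=0 E=2 S=1 W=1
Step 5 [EW]: N:wait,E:car5-GO,S:wait,W:car3-GO | queues: N=0 E=1 S=1 W=0
Step 6 [EW]: N:wait,E:car6-GO,S:wait,W:empty | queues: N=0 E=0 S=1 W=0
Cars crossed by step 6: 7

Answer: 7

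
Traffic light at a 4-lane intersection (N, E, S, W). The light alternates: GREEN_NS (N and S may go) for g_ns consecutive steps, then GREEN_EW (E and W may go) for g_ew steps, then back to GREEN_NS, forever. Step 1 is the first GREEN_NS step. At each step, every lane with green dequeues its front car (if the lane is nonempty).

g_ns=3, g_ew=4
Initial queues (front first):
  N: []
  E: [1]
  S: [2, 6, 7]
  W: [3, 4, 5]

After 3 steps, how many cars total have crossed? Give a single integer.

Answer: 3

Derivation:
Step 1 [NS]: N:empty,E:wait,S:car2-GO,W:wait | queues: N=0 E=1 S=2 W=3
Step 2 [NS]: N:empty,E:wait,S:car6-GO,W:wait | queues: N=0 E=1 S=1 W=3
Step 3 [NS]: N:empty,E:wait,S:car7-GO,W:wait | queues: N=0 E=1 S=0 W=3
Cars crossed by step 3: 3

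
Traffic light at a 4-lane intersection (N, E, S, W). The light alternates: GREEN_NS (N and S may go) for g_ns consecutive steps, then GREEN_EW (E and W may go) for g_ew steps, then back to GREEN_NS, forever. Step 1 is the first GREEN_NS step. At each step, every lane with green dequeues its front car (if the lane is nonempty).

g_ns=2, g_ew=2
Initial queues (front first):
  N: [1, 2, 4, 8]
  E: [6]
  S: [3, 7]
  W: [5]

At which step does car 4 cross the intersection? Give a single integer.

Step 1 [NS]: N:car1-GO,E:wait,S:car3-GO,W:wait | queues: N=3 E=1 S=1 W=1
Step 2 [NS]: N:car2-GO,E:wait,S:car7-GO,W:wait | queues: N=2 E=1 S=0 W=1
Step 3 [EW]: N:wait,E:car6-GO,S:wait,W:car5-GO | queues: N=2 E=0 S=0 W=0
Step 4 [EW]: N:wait,E:empty,S:wait,W:empty | queues: N=2 E=0 S=0 W=0
Step 5 [NS]: N:car4-GO,E:wait,S:empty,W:wait | queues: N=1 E=0 S=0 W=0
Step 6 [NS]: N:car8-GO,E:wait,S:empty,W:wait | queues: N=0 E=0 S=0 W=0
Car 4 crosses at step 5

5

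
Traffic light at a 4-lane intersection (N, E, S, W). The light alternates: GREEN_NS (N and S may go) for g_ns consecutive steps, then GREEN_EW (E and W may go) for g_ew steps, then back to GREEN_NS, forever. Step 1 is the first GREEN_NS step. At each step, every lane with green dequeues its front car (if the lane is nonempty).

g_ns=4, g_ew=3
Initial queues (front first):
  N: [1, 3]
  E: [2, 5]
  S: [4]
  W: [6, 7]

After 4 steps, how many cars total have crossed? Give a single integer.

Answer: 3

Derivation:
Step 1 [NS]: N:car1-GO,E:wait,S:car4-GO,W:wait | queues: N=1 E=2 S=0 W=2
Step 2 [NS]: N:car3-GO,E:wait,S:empty,W:wait | queues: N=0 E=2 S=0 W=2
Step 3 [NS]: N:empty,E:wait,S:empty,W:wait | queues: N=0 E=2 S=0 W=2
Step 4 [NS]: N:empty,E:wait,S:empty,W:wait | queues: N=0 E=2 S=0 W=2
Cars crossed by step 4: 3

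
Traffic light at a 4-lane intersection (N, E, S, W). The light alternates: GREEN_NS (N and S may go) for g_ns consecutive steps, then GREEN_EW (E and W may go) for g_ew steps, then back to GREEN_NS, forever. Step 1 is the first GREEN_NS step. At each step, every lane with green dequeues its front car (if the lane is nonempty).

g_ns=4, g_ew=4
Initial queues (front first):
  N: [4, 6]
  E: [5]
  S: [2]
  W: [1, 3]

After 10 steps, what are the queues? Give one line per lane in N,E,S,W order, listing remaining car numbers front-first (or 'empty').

Step 1 [NS]: N:car4-GO,E:wait,S:car2-GO,W:wait | queues: N=1 E=1 S=0 W=2
Step 2 [NS]: N:car6-GO,E:wait,S:empty,W:wait | queues: N=0 E=1 S=0 W=2
Step 3 [NS]: N:empty,E:wait,S:empty,W:wait | queues: N=0 E=1 S=0 W=2
Step 4 [NS]: N:empty,E:wait,S:empty,W:wait | queues: N=0 E=1 S=0 W=2
Step 5 [EW]: N:wait,E:car5-GO,S:wait,W:car1-GO | queues: N=0 E=0 S=0 W=1
Step 6 [EW]: N:wait,E:empty,S:wait,W:car3-GO | queues: N=0 E=0 S=0 W=0

N: empty
E: empty
S: empty
W: empty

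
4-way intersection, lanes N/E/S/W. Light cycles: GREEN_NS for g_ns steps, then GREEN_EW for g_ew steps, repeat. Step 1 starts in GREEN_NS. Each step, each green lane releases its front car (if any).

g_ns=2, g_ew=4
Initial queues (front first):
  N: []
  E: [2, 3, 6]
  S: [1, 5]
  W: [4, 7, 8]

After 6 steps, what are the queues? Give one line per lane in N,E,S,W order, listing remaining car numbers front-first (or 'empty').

Step 1 [NS]: N:empty,E:wait,S:car1-GO,W:wait | queues: N=0 E=3 S=1 W=3
Step 2 [NS]: N:empty,E:wait,S:car5-GO,W:wait | queues: N=0 E=3 S=0 W=3
Step 3 [EW]: N:wait,E:car2-GO,S:wait,W:car4-GO | queues: N=0 E=2 S=0 W=2
Step 4 [EW]: N:wait,E:car3-GO,S:wait,W:car7-GO | queues: N=0 E=1 S=0 W=1
Step 5 [EW]: N:wait,E:car6-GO,S:wait,W:car8-GO | queues: N=0 E=0 S=0 W=0

N: empty
E: empty
S: empty
W: empty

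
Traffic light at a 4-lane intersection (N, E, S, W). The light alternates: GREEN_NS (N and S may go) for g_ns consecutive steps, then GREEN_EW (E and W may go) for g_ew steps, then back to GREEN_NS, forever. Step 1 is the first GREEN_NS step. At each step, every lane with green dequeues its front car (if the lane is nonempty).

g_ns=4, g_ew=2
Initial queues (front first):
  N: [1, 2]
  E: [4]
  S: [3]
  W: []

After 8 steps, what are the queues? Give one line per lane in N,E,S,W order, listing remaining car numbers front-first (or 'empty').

Step 1 [NS]: N:car1-GO,E:wait,S:car3-GO,W:wait | queues: N=1 E=1 S=0 W=0
Step 2 [NS]: N:car2-GO,E:wait,S:empty,W:wait | queues: N=0 E=1 S=0 W=0
Step 3 [NS]: N:empty,E:wait,S:empty,W:wait | queues: N=0 E=1 S=0 W=0
Step 4 [NS]: N:empty,E:wait,S:empty,W:wait | queues: N=0 E=1 S=0 W=0
Step 5 [EW]: N:wait,E:car4-GO,S:wait,W:empty | queues: N=0 E=0 S=0 W=0

N: empty
E: empty
S: empty
W: empty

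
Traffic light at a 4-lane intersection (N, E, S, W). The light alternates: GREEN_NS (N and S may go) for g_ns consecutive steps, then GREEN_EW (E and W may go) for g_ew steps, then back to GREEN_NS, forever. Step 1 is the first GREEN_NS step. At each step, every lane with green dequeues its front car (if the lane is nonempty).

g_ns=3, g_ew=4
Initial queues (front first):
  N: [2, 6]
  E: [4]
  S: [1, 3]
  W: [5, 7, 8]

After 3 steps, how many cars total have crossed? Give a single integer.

Answer: 4

Derivation:
Step 1 [NS]: N:car2-GO,E:wait,S:car1-GO,W:wait | queues: N=1 E=1 S=1 W=3
Step 2 [NS]: N:car6-GO,E:wait,S:car3-GO,W:wait | queues: N=0 E=1 S=0 W=3
Step 3 [NS]: N:empty,E:wait,S:empty,W:wait | queues: N=0 E=1 S=0 W=3
Cars crossed by step 3: 4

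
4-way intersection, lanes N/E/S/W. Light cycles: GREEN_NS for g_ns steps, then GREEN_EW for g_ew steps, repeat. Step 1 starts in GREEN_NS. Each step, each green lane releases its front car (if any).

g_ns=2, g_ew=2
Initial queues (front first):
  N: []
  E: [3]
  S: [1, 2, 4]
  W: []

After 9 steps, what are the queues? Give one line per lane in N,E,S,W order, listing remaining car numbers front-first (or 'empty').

Step 1 [NS]: N:empty,E:wait,S:car1-GO,W:wait | queues: N=0 E=1 S=2 W=0
Step 2 [NS]: N:empty,E:wait,S:car2-GO,W:wait | queues: N=0 E=1 S=1 W=0
Step 3 [EW]: N:wait,E:car3-GO,S:wait,W:empty | queues: N=0 E=0 S=1 W=0
Step 4 [EW]: N:wait,E:empty,S:wait,W:empty | queues: N=0 E=0 S=1 W=0
Step 5 [NS]: N:empty,E:wait,S:car4-GO,W:wait | queues: N=0 E=0 S=0 W=0

N: empty
E: empty
S: empty
W: empty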